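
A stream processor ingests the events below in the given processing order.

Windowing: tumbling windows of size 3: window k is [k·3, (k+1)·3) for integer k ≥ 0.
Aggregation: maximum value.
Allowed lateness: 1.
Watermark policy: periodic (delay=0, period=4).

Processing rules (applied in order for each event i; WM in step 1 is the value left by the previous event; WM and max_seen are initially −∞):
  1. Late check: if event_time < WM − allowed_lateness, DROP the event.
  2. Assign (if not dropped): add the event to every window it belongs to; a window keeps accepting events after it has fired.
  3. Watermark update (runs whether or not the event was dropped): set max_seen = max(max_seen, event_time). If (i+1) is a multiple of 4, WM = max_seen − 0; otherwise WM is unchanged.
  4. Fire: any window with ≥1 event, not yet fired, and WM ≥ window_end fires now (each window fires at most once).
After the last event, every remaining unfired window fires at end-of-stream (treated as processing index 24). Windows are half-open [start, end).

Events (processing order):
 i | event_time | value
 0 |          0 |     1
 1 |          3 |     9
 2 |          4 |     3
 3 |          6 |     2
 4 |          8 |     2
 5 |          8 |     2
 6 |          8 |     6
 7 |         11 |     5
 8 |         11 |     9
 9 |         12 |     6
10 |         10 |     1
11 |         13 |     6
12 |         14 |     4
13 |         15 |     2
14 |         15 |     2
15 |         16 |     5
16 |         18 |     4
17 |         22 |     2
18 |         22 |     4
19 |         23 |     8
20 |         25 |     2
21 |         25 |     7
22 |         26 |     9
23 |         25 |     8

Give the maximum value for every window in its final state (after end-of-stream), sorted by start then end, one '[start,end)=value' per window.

[0,3)=1 [3,6)=9 [6,9)=6 [9,12)=9 [12,15)=6 [15,18)=5 [18,21)=4 [21,24)=8 [24,27)=9

i=0 t=0 v=1: → [0,3); WM=−∞
i=1 t=3 v=9: → [3,6); WM=−∞
i=2 t=4 v=3: → [3,6); WM=−∞
i=3 t=6 v=2: → [6,9); WM=6; [0,3) fires=1 [3,6) fires=9
i=4 t=8 v=2: → [6,9); WM=6
i=5 t=8 v=2: → [6,9); WM=6
i=6 t=8 v=6: → [6,9); WM=6
i=7 t=11 v=5: → [9,12); WM=11; [6,9) fires=6
i=8 t=11 v=9: → [9,12); WM=11
i=9 t=12 v=6: → [12,15); WM=11
i=10 t=10 v=1: → [9,12); WM=11
i=11 t=13 v=6: → [12,15); WM=13; [9,12) fires=9
i=12 t=14 v=4: → [12,15); WM=13
i=13 t=15 v=2: → [15,18); WM=13
i=14 t=15 v=2: → [15,18); WM=13
i=15 t=16 v=5: → [15,18); WM=16; [12,15) fires=6
i=16 t=18 v=4: → [18,21); WM=16
i=17 t=22 v=2: → [21,24); WM=16
i=18 t=22 v=4: → [21,24); WM=16
i=19 t=23 v=8: → [21,24); WM=23; [15,18) fires=5 [18,21) fires=4
i=20 t=25 v=2: → [24,27); WM=23
i=21 t=25 v=7: → [24,27); WM=23
i=22 t=26 v=9: → [24,27); WM=23
i=23 t=25 v=8: → [24,27); WM=26; [21,24) fires=8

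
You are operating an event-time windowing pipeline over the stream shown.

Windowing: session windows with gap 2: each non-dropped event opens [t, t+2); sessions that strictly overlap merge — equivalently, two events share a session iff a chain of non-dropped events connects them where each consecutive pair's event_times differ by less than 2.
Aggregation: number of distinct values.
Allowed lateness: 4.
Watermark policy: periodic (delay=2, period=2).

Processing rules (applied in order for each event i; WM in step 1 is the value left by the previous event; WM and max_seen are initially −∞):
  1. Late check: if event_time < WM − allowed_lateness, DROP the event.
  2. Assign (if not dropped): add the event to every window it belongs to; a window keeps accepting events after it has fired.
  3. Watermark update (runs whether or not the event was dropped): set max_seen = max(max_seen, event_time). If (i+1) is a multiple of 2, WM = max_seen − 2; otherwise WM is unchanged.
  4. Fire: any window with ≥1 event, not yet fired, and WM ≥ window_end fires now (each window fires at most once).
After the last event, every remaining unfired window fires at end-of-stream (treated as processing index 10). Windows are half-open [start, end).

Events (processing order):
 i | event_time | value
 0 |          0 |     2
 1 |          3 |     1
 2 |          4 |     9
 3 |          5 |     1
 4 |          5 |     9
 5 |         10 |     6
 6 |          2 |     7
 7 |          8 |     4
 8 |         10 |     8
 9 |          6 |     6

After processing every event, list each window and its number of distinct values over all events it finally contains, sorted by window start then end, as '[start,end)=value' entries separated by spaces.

i=0 t=0 v=2: → [0,2); WM=−∞
i=1 t=3 v=1: → [3,5); WM=1
i=2 t=4 v=9: → [3,6); WM=1
i=3 t=5 v=1: → [3,7); WM=3
i=4 t=5 v=9: → [3,7); WM=3
i=5 t=10 v=6: → [10,12); WM=8
i=6 t=2 v=7: DROP (t<8-4); WM=8
i=7 t=8 v=4: → [8,10); WM=8
i=8 t=10 v=8: → [10,12); WM=8
i=9 t=6 v=6: → [3,8); WM=8

[0,2)=1 [3,8)=3 [8,10)=1 [10,12)=2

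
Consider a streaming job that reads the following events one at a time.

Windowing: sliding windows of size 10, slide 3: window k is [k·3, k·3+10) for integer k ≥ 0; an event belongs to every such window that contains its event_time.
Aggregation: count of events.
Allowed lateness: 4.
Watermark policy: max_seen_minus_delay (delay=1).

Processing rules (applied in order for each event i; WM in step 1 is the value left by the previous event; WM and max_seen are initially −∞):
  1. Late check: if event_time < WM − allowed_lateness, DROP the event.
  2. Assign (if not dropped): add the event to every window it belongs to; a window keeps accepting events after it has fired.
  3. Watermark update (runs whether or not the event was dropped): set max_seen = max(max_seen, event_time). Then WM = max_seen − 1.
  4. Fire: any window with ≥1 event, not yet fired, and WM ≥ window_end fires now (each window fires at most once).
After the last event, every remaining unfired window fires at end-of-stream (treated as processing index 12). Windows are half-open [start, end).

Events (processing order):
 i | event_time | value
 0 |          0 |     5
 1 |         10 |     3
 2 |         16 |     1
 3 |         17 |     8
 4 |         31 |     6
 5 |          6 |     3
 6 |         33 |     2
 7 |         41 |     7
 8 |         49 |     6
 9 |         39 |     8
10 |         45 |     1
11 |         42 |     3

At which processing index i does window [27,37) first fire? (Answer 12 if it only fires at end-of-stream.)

i=0 t=0 v=5: → [0,10); WM=-1
i=1 t=10 v=3: → [9,19),[6,16),[3,13); WM=9
i=2 t=16 v=1: → [15,25),[12,22),[9,19); WM=15; [0,10) fires=1 [3,13) fires=1
i=3 t=17 v=8: → [15,25),[12,22),[9,19); WM=16; [6,16) fires=1
i=4 t=31 v=6: → [30,40),[27,37),[24,34); WM=30; [9,19) fires=3 [12,22) fires=2 [15,25) fires=2
i=5 t=6 v=3: DROP (t<30-4); WM=30
i=6 t=33 v=2: → [33,43),[30,40),[27,37),[24,34); WM=32
i=7 t=41 v=7: → [39,49),[36,46),[33,43); WM=40; [24,34) fires=2 [27,37) fires=2 [30,40) fires=2
i=8 t=49 v=6: → [48,58),[45,55),[42,52); WM=48; [33,43) fires=2 [36,46) fires=1
i=9 t=39 v=8: DROP (t<48-4); WM=48
i=10 t=45 v=1: → [45,55),[42,52),[39,49),[36,46); WM=48
i=11 t=42 v=3: DROP (t<48-4); WM=48

7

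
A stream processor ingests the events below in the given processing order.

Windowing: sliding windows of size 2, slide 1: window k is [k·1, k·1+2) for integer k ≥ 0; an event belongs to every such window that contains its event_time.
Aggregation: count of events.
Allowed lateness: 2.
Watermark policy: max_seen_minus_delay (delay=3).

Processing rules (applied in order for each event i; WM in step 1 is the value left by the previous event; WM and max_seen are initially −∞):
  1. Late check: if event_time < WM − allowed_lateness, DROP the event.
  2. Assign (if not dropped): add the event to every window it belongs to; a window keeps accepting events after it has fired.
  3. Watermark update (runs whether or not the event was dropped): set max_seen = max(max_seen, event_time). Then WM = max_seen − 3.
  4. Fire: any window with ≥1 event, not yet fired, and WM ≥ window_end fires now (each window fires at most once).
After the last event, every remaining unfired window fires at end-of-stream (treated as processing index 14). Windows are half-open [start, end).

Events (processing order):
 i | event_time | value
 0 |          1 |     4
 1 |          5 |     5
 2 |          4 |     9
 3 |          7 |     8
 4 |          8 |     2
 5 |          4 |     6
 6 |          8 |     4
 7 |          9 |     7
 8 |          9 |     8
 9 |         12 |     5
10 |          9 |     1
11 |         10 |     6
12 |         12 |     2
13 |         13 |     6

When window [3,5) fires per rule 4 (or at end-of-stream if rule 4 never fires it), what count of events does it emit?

1

i=0 t=1 v=4: → [1,3),[0,2); WM=-2
i=1 t=5 v=5: → [5,7),[4,6); WM=2; [0,2) fires=1
i=2 t=4 v=9: → [4,6),[3,5); WM=2
i=3 t=7 v=8: → [7,9),[6,8); WM=4; [1,3) fires=1
i=4 t=8 v=2: → [8,10),[7,9); WM=5; [3,5) fires=1
i=5 t=4 v=6: → [4,6),[3,5); WM=5
i=6 t=8 v=4: → [8,10),[7,9); WM=5
i=7 t=9 v=7: → [9,11),[8,10); WM=6; [4,6) fires=3
i=8 t=9 v=8: → [9,11),[8,10); WM=6
i=9 t=12 v=5: → [12,14),[11,13); WM=9; [5,7) fires=1 [6,8) fires=1 [7,9) fires=3
i=10 t=9 v=1: → [9,11),[8,10); WM=9
i=11 t=10 v=6: → [10,12),[9,11); WM=9
i=12 t=12 v=2: → [12,14),[11,13); WM=9
i=13 t=13 v=6: → [13,15),[12,14); WM=10; [8,10) fires=5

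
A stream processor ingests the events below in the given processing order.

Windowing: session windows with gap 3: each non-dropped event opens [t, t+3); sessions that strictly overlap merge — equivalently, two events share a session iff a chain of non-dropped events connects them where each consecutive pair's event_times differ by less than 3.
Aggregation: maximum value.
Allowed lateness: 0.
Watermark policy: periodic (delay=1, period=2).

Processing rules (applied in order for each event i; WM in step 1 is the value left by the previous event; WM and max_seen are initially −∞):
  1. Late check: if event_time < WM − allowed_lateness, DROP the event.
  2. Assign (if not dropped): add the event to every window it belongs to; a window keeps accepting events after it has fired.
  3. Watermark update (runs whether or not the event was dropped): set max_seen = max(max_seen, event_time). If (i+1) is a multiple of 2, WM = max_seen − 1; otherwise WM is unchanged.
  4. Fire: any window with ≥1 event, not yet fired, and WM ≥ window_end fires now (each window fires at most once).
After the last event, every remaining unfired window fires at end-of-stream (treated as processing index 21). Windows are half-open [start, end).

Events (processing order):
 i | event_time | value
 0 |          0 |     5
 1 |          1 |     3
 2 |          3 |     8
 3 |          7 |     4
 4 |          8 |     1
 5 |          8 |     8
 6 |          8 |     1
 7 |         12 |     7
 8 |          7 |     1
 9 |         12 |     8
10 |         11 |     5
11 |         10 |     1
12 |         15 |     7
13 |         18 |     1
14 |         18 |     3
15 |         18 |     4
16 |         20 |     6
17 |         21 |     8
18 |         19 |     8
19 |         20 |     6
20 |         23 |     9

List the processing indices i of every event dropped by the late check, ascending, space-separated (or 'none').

8 11 18

i=0 t=0 v=5: → [0,3); WM=−∞
i=1 t=1 v=3: → [0,4); WM=0
i=2 t=3 v=8: → [0,6); WM=0
i=3 t=7 v=4: → [7,10); WM=6
i=4 t=8 v=1: → [7,11); WM=6
i=5 t=8 v=8: → [7,11); WM=7
i=6 t=8 v=1: → [7,11); WM=7
i=7 t=12 v=7: → [12,15); WM=11
i=8 t=7 v=1: DROP (t<11-0); WM=11
i=9 t=12 v=8: → [12,15); WM=11
i=10 t=11 v=5: → [11,15); WM=11
i=11 t=10 v=1: DROP (t<11-0); WM=11
i=12 t=15 v=7: → [15,18); WM=11
i=13 t=18 v=1: → [18,21); WM=17
i=14 t=18 v=3: → [18,21); WM=17
i=15 t=18 v=4: → [18,21); WM=17
i=16 t=20 v=6: → [18,23); WM=17
i=17 t=21 v=8: → [18,24); WM=20
i=18 t=19 v=8: DROP (t<20-0); WM=20
i=19 t=20 v=6: → [18,24); WM=20
i=20 t=23 v=9: → [18,26); WM=20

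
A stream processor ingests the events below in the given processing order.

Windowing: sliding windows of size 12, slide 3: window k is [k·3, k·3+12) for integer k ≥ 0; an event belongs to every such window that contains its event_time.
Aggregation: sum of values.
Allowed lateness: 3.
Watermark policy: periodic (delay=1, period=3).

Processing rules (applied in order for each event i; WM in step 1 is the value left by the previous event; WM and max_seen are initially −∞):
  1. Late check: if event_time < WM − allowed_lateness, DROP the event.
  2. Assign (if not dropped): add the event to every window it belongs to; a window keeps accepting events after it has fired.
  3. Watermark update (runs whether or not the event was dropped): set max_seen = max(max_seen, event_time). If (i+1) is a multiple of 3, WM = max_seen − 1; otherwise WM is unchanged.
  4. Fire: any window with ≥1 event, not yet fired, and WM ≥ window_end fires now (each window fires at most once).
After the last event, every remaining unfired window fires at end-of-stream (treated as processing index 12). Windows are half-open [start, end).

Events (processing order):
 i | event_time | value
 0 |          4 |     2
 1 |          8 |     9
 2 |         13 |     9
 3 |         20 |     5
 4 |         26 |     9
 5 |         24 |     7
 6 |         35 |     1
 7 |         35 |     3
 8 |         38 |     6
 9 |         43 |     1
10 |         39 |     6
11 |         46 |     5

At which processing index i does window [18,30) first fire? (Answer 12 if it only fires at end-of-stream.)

8

i=0 t=4 v=2: → [3,15),[0,12); WM=−∞
i=1 t=8 v=9: → [6,18),[3,15),[0,12); WM=−∞
i=2 t=13 v=9: → [12,24),[9,21),[6,18),[3,15); WM=12; [0,12) fires=11
i=3 t=20 v=5: → [18,30),[15,27),[12,24),[9,21); WM=12
i=4 t=26 v=9: → [24,36),[21,33),[18,30),[15,27); WM=12
i=5 t=24 v=7: → [24,36),[21,33),[18,30),[15,27); WM=25; [3,15) fires=20 [6,18) fires=18 [9,21) fires=14 [12,24) fires=14
i=6 t=35 v=1: → [33,45),[30,42),[27,39),[24,36); WM=25
i=7 t=35 v=3: → [33,45),[30,42),[27,39),[24,36); WM=25
i=8 t=38 v=6: → [36,48),[33,45),[30,42),[27,39); WM=37; [15,27) fires=21 [18,30) fires=21 [21,33) fires=16 [24,36) fires=20
i=9 t=43 v=1: → [42,54),[39,51),[36,48),[33,45); WM=37
i=10 t=39 v=6: → [39,51),[36,48),[33,45),[30,42); WM=37
i=11 t=46 v=5: → [45,57),[42,54),[39,51),[36,48); WM=45; [27,39) fires=10 [30,42) fires=16 [33,45) fires=17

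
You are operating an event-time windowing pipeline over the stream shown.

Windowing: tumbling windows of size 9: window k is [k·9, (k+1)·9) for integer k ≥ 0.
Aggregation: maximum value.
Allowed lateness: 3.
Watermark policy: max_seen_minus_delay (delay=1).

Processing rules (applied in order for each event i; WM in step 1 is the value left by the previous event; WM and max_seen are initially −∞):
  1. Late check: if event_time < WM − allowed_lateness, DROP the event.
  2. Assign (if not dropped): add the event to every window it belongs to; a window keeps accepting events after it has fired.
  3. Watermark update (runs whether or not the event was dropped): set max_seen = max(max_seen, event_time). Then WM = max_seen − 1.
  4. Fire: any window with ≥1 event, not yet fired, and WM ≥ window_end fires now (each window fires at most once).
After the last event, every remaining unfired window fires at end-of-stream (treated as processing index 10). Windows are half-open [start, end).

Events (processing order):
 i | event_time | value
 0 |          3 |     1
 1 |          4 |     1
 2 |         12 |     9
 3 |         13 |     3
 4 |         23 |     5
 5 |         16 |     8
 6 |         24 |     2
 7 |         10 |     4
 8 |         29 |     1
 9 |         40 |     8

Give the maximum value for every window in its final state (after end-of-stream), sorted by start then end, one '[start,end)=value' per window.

i=0 t=3 v=1: → [0,9); WM=2
i=1 t=4 v=1: → [0,9); WM=3
i=2 t=12 v=9: → [9,18); WM=11; [0,9) fires=1
i=3 t=13 v=3: → [9,18); WM=12
i=4 t=23 v=5: → [18,27); WM=22; [9,18) fires=9
i=5 t=16 v=8: DROP (t<22-3); WM=22
i=6 t=24 v=2: → [18,27); WM=23
i=7 t=10 v=4: DROP (t<23-3); WM=23
i=8 t=29 v=1: → [27,36); WM=28; [18,27) fires=5
i=9 t=40 v=8: → [36,45); WM=39; [27,36) fires=1

[0,9)=1 [9,18)=9 [18,27)=5 [27,36)=1 [36,45)=8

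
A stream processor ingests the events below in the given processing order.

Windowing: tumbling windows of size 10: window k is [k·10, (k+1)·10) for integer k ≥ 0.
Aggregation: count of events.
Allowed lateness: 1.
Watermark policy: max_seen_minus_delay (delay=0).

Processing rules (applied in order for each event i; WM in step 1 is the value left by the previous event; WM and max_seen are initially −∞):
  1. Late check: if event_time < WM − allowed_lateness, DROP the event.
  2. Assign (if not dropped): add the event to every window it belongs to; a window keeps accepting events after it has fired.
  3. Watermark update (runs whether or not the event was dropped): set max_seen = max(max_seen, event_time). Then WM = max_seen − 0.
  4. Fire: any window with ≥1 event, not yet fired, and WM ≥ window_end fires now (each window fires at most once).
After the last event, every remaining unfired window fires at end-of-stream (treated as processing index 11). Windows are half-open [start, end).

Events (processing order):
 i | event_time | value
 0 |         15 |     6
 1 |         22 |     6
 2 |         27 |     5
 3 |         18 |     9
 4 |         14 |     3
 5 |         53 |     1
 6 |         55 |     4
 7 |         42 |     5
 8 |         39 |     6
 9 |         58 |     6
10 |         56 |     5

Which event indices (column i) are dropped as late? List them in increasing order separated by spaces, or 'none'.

3 4 7 8 10

i=0 t=15 v=6: → [10,20); WM=15
i=1 t=22 v=6: → [20,30); WM=22; [10,20) fires=1
i=2 t=27 v=5: → [20,30); WM=27
i=3 t=18 v=9: DROP (t<27-1); WM=27
i=4 t=14 v=3: DROP (t<27-1); WM=27
i=5 t=53 v=1: → [50,60); WM=53; [20,30) fires=2
i=6 t=55 v=4: → [50,60); WM=55
i=7 t=42 v=5: DROP (t<55-1); WM=55
i=8 t=39 v=6: DROP (t<55-1); WM=55
i=9 t=58 v=6: → [50,60); WM=58
i=10 t=56 v=5: DROP (t<58-1); WM=58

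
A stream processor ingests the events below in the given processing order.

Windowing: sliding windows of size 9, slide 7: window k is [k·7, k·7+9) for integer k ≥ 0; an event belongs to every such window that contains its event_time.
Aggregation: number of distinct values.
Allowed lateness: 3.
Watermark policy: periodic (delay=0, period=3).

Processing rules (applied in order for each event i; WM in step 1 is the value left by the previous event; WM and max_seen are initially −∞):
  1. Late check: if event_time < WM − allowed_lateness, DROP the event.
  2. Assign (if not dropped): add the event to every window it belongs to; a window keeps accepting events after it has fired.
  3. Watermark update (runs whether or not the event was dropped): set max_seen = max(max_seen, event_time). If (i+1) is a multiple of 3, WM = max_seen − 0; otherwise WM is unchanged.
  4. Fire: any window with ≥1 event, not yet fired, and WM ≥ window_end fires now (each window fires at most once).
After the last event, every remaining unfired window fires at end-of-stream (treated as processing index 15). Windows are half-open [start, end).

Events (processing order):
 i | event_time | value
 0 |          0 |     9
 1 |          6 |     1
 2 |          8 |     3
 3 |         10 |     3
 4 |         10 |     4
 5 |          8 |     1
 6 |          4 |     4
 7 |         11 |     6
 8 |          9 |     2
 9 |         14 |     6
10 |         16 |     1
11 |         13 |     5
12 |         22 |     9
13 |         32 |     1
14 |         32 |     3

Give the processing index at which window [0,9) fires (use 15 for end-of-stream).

5

i=0 t=0 v=9: → [0,9); WM=−∞
i=1 t=6 v=1: → [0,9); WM=−∞
i=2 t=8 v=3: → [7,16),[0,9); WM=8
i=3 t=10 v=3: → [7,16); WM=8
i=4 t=10 v=4: → [7,16); WM=8
i=5 t=8 v=1: → [7,16),[0,9); WM=10; [0,9) fires=3
i=6 t=4 v=4: DROP (t<10-3); WM=10
i=7 t=11 v=6: → [7,16); WM=10
i=8 t=9 v=2: → [7,16); WM=11
i=9 t=14 v=6: → [14,23),[7,16); WM=11
i=10 t=16 v=1: → [14,23); WM=11
i=11 t=13 v=5: → [7,16); WM=16; [7,16) fires=6
i=12 t=22 v=9: → [21,30),[14,23); WM=16
i=13 t=32 v=1: → [28,37); WM=16
i=14 t=32 v=3: → [28,37); WM=32; [14,23) fires=3 [21,30) fires=1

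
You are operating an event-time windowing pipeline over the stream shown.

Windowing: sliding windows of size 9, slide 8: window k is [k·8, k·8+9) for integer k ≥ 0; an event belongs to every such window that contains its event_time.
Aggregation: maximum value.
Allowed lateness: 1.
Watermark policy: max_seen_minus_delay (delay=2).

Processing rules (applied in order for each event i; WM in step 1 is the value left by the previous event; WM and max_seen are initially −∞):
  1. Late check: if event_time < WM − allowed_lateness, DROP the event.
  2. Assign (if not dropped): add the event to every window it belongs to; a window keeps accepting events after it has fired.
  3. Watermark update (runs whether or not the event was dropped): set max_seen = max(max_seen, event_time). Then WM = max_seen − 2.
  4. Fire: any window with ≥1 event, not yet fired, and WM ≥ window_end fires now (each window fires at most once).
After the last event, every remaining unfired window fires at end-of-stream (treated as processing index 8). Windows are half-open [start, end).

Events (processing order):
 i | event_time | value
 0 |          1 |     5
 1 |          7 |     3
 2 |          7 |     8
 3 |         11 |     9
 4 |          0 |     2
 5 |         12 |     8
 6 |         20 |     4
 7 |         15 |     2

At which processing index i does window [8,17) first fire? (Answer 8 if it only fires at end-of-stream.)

6

i=0 t=1 v=5: → [0,9); WM=-1
i=1 t=7 v=3: → [0,9); WM=5
i=2 t=7 v=8: → [0,9); WM=5
i=3 t=11 v=9: → [8,17); WM=9; [0,9) fires=8
i=4 t=0 v=2: DROP (t<9-1); WM=9
i=5 t=12 v=8: → [8,17); WM=10
i=6 t=20 v=4: → [16,25); WM=18; [8,17) fires=9
i=7 t=15 v=2: DROP (t<18-1); WM=18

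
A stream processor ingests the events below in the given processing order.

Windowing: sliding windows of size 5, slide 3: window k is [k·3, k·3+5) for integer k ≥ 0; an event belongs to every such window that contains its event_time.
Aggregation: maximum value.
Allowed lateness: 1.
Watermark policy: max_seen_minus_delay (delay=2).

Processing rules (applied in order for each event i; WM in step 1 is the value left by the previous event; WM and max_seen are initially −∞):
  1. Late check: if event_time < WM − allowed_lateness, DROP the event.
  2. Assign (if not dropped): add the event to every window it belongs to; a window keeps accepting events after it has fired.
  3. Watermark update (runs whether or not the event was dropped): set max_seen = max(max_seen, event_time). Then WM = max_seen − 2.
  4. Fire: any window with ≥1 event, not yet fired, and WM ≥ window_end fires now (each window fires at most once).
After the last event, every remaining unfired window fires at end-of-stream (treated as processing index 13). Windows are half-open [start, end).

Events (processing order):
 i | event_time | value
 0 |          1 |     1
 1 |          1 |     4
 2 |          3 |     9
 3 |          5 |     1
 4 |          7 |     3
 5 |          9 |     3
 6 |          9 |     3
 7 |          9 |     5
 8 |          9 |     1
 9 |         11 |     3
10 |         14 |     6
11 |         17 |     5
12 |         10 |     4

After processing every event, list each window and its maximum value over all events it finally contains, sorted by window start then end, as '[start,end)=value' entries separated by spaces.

i=0 t=1 v=1: → [0,5); WM=-1
i=1 t=1 v=4: → [0,5); WM=-1
i=2 t=3 v=9: → [3,8),[0,5); WM=1
i=3 t=5 v=1: → [3,8); WM=3
i=4 t=7 v=3: → [6,11),[3,8); WM=5; [0,5) fires=9
i=5 t=9 v=3: → [9,14),[6,11); WM=7
i=6 t=9 v=3: → [9,14),[6,11); WM=7
i=7 t=9 v=5: → [9,14),[6,11); WM=7
i=8 t=9 v=1: → [9,14),[6,11); WM=7
i=9 t=11 v=3: → [9,14); WM=9; [3,8) fires=9
i=10 t=14 v=6: → [12,17); WM=12; [6,11) fires=5
i=11 t=17 v=5: → [15,20); WM=15; [9,14) fires=5
i=12 t=10 v=4: DROP (t<15-1); WM=15

[0,5)=9 [3,8)=9 [6,11)=5 [9,14)=5 [12,17)=6 [15,20)=5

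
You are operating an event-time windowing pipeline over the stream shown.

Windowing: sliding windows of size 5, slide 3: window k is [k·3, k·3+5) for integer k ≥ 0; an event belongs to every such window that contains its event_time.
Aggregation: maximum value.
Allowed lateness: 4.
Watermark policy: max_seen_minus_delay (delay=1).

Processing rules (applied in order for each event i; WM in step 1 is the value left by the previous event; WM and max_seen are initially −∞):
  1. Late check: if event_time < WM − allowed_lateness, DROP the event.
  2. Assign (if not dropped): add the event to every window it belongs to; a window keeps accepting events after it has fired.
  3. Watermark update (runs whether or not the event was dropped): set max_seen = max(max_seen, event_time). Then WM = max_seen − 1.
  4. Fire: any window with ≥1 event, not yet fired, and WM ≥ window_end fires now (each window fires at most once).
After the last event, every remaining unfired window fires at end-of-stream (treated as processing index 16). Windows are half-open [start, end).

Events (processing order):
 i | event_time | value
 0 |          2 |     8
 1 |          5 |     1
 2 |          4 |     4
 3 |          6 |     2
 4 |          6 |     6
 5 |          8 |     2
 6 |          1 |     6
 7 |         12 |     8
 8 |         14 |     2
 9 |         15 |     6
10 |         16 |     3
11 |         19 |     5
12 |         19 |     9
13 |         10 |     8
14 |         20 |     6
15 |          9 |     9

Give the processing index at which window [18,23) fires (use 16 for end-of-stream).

i=0 t=2 v=8: → [0,5); WM=1
i=1 t=5 v=1: → [3,8); WM=4
i=2 t=4 v=4: → [3,8),[0,5); WM=4
i=3 t=6 v=2: → [6,11),[3,8); WM=5; [0,5) fires=8
i=4 t=6 v=6: → [6,11),[3,8); WM=5
i=5 t=8 v=2: → [6,11); WM=7
i=6 t=1 v=6: DROP (t<7-4); WM=7
i=7 t=12 v=8: → [12,17),[9,14); WM=11; [3,8) fires=6 [6,11) fires=6
i=8 t=14 v=2: → [12,17); WM=13
i=9 t=15 v=6: → [15,20),[12,17); WM=14; [9,14) fires=8
i=10 t=16 v=3: → [15,20),[12,17); WM=15
i=11 t=19 v=5: → [18,23),[15,20); WM=18; [12,17) fires=8
i=12 t=19 v=9: → [18,23),[15,20); WM=18
i=13 t=10 v=8: DROP (t<18-4); WM=18
i=14 t=20 v=6: → [18,23); WM=19
i=15 t=9 v=9: DROP (t<19-4); WM=19

16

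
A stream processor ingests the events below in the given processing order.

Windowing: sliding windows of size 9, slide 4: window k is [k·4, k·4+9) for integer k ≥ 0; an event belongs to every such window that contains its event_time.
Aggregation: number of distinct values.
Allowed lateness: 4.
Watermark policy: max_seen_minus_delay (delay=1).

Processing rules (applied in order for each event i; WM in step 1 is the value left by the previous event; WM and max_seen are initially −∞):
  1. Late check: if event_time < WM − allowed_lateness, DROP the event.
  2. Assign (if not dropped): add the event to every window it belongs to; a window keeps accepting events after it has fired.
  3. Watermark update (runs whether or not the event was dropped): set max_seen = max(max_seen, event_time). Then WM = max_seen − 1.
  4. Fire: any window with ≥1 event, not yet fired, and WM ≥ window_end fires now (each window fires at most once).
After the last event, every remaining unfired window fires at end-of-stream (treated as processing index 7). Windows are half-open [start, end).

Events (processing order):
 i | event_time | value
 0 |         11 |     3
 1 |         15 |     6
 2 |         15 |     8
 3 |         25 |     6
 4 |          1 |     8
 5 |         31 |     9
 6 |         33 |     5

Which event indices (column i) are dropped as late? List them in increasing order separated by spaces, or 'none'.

i=0 t=11 v=3: → [8,17),[4,13); WM=10
i=1 t=15 v=6: → [12,21),[8,17); WM=14; [4,13) fires=1
i=2 t=15 v=8: → [12,21),[8,17); WM=14
i=3 t=25 v=6: → [24,33),[20,29); WM=24; [8,17) fires=3 [12,21) fires=2
i=4 t=1 v=8: DROP (t<24-4); WM=24
i=5 t=31 v=9: → [28,37),[24,33); WM=30; [20,29) fires=1
i=6 t=33 v=5: → [32,41),[28,37); WM=32

4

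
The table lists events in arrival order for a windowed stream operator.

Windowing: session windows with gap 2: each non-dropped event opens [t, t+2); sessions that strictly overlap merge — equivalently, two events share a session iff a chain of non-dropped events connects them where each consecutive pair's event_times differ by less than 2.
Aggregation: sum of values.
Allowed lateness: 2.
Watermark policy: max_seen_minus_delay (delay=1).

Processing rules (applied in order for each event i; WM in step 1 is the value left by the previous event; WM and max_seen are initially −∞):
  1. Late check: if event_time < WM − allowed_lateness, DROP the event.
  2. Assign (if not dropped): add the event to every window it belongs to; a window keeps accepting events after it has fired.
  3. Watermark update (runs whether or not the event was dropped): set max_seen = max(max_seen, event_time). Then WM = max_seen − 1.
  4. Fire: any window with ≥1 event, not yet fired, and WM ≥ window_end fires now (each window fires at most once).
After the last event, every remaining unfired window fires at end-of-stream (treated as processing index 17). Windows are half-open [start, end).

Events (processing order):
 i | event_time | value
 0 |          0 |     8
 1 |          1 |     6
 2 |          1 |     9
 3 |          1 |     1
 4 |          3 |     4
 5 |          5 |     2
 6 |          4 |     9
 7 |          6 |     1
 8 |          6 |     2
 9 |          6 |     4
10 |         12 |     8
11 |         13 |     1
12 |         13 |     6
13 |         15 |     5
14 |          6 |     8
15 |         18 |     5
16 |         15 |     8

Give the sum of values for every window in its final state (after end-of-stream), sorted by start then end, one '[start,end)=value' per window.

i=0 t=0 v=8: → [0,2); WM=-1
i=1 t=1 v=6: → [0,3); WM=0
i=2 t=1 v=9: → [0,3); WM=0
i=3 t=1 v=1: → [0,3); WM=0
i=4 t=3 v=4: → [3,5); WM=2
i=5 t=5 v=2: → [5,7); WM=4
i=6 t=4 v=9: → [3,7); WM=4
i=7 t=6 v=1: → [3,8); WM=5
i=8 t=6 v=2: → [3,8); WM=5
i=9 t=6 v=4: → [3,8); WM=5
i=10 t=12 v=8: → [12,14); WM=11
i=11 t=13 v=1: → [12,15); WM=12
i=12 t=13 v=6: → [12,15); WM=12
i=13 t=15 v=5: → [15,17); WM=14
i=14 t=6 v=8: DROP (t<14-2); WM=14
i=15 t=18 v=5: → [18,20); WM=17
i=16 t=15 v=8: → [15,17); WM=17

[0,3)=24 [3,8)=22 [12,15)=15 [15,17)=13 [18,20)=5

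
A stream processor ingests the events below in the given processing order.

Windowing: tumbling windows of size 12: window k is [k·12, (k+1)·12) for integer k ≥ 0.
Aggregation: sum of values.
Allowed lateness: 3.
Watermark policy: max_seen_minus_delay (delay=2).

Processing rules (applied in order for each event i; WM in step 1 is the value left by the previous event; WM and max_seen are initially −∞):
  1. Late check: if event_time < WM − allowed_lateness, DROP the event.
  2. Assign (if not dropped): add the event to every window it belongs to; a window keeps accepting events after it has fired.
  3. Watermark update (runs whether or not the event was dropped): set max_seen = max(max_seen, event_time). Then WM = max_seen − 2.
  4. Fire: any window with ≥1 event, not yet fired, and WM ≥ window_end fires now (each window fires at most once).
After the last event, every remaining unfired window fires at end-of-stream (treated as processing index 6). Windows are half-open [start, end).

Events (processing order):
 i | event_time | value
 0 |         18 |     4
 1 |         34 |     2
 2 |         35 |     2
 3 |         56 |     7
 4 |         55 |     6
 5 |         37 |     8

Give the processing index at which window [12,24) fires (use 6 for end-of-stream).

i=0 t=18 v=4: → [12,24); WM=16
i=1 t=34 v=2: → [24,36); WM=32; [12,24) fires=4
i=2 t=35 v=2: → [24,36); WM=33
i=3 t=56 v=7: → [48,60); WM=54; [24,36) fires=4
i=4 t=55 v=6: → [48,60); WM=54
i=5 t=37 v=8: DROP (t<54-3); WM=54

1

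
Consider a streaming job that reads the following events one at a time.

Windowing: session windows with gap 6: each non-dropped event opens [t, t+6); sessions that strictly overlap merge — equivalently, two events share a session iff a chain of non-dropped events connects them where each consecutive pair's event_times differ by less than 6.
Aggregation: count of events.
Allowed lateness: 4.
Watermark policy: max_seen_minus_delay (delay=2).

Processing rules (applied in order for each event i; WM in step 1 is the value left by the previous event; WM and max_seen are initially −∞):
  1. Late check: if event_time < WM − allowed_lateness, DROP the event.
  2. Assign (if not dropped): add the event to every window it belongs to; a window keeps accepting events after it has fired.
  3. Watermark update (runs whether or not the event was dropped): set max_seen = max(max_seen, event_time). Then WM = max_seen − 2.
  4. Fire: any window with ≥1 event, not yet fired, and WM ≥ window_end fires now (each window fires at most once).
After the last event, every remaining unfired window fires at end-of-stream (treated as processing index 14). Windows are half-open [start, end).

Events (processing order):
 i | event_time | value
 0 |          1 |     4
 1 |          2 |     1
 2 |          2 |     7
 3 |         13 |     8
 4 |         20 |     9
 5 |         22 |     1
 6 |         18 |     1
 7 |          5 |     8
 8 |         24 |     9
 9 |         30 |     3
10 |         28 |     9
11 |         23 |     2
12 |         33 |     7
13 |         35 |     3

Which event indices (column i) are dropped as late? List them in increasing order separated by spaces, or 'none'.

7 11

i=0 t=1 v=4: → [1,7); WM=-1
i=1 t=2 v=1: → [1,8); WM=0
i=2 t=2 v=7: → [1,8); WM=0
i=3 t=13 v=8: → [13,19); WM=11
i=4 t=20 v=9: → [20,26); WM=18
i=5 t=22 v=1: → [20,28); WM=20
i=6 t=18 v=1: → [13,28); WM=20
i=7 t=5 v=8: DROP (t<20-4); WM=20
i=8 t=24 v=9: → [13,30); WM=22
i=9 t=30 v=3: → [30,36); WM=28
i=10 t=28 v=9: → [13,36); WM=28
i=11 t=23 v=2: DROP (t<28-4); WM=28
i=12 t=33 v=7: → [13,39); WM=31
i=13 t=35 v=3: → [13,41); WM=33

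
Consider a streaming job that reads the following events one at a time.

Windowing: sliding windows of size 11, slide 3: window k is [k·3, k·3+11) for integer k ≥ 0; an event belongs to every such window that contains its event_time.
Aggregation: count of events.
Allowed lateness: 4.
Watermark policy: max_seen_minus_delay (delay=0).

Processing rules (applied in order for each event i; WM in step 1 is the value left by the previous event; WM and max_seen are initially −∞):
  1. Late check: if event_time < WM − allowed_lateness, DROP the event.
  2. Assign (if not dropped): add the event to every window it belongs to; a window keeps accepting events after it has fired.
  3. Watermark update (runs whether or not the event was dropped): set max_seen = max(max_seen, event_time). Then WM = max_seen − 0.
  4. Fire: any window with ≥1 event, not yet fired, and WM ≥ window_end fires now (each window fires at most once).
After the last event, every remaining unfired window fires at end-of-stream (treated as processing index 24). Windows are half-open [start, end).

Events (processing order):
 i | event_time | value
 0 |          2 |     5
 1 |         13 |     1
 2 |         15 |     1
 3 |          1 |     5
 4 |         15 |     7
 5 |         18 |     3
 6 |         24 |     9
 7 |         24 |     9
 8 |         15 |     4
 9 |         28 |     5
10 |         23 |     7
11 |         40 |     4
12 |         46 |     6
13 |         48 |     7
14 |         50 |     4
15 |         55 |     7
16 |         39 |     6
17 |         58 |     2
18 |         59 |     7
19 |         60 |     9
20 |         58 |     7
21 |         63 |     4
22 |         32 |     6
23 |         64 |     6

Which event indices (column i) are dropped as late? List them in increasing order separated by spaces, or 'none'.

i=0 t=2 v=5: → [0,11); WM=2
i=1 t=13 v=1: → [12,23),[9,20),[6,17),[3,14); WM=13; [0,11) fires=1
i=2 t=15 v=1: → [15,26),[12,23),[9,20),[6,17); WM=15; [3,14) fires=1
i=3 t=1 v=5: DROP (t<15-4); WM=15
i=4 t=15 v=7: → [15,26),[12,23),[9,20),[6,17); WM=15
i=5 t=18 v=3: → [18,29),[15,26),[12,23),[9,20); WM=18; [6,17) fires=3
i=6 t=24 v=9: → [24,35),[21,32),[18,29),[15,26); WM=24; [9,20) fires=4 [12,23) fires=4
i=7 t=24 v=9: → [24,35),[21,32),[18,29),[15,26); WM=24
i=8 t=15 v=4: DROP (t<24-4); WM=24
i=9 t=28 v=5: → [27,38),[24,35),[21,32),[18,29); WM=28; [15,26) fires=5
i=10 t=23 v=7: DROP (t<28-4); WM=28
i=11 t=40 v=4: → [39,50),[36,47),[33,44),[30,41); WM=40; [18,29) fires=4 [21,32) fires=3 [24,35) fires=3 [27,38) fires=1
i=12 t=46 v=6: → [45,56),[42,53),[39,50),[36,47); WM=46; [30,41) fires=1 [33,44) fires=1
i=13 t=48 v=7: → [48,59),[45,56),[42,53),[39,50); WM=48; [36,47) fires=2
i=14 t=50 v=4: → [48,59),[45,56),[42,53); WM=50; [39,50) fires=3
i=15 t=55 v=7: → [54,65),[51,62),[48,59),[45,56); WM=55; [42,53) fires=3
i=16 t=39 v=6: DROP (t<55-4); WM=55
i=17 t=58 v=2: → [57,68),[54,65),[51,62),[48,59); WM=58; [45,56) fires=4
i=18 t=59 v=7: → [57,68),[54,65),[51,62); WM=59; [48,59) fires=4
i=19 t=60 v=9: → [60,71),[57,68),[54,65),[51,62); WM=60
i=20 t=58 v=7: → [57,68),[54,65),[51,62),[48,59); WM=60
i=21 t=63 v=4: → [63,74),[60,71),[57,68),[54,65); WM=63; [51,62) fires=5
i=22 t=32 v=6: DROP (t<63-4); WM=63
i=23 t=64 v=6: → [63,74),[60,71),[57,68),[54,65); WM=64

3 8 10 16 22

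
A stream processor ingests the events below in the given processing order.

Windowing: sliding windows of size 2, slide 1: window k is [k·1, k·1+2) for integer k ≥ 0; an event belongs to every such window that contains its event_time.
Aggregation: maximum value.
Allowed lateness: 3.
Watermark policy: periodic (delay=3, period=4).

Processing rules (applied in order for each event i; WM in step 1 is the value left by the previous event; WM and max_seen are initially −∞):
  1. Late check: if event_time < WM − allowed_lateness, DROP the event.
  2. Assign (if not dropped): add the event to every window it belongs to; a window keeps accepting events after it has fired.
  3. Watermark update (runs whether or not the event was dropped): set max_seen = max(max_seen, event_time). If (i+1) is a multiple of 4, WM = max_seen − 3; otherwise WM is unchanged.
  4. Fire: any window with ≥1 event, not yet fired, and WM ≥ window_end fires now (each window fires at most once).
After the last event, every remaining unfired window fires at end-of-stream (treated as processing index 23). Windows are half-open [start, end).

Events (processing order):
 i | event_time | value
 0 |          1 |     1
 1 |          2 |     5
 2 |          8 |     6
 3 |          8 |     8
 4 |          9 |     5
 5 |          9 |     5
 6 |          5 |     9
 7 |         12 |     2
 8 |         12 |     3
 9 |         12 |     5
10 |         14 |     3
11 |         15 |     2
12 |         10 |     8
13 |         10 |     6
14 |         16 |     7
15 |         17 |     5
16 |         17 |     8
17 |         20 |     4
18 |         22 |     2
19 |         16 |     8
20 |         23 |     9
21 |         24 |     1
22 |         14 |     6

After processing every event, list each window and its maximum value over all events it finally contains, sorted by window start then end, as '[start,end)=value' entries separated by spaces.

i=0 t=1 v=1: → [1,3),[0,2); WM=−∞
i=1 t=2 v=5: → [2,4),[1,3); WM=−∞
i=2 t=8 v=6: → [8,10),[7,9); WM=−∞
i=3 t=8 v=8: → [8,10),[7,9); WM=5; [0,2) fires=1 [1,3) fires=5 [2,4) fires=5
i=4 t=9 v=5: → [9,11),[8,10); WM=5
i=5 t=9 v=5: → [9,11),[8,10); WM=5
i=6 t=5 v=9: → [5,7),[4,6); WM=5
i=7 t=12 v=2: → [12,14),[11,13); WM=9; [4,6) fires=9 [5,7) fires=9 [7,9) fires=8
i=8 t=12 v=3: → [12,14),[11,13); WM=9
i=9 t=12 v=5: → [12,14),[11,13); WM=9
i=10 t=14 v=3: → [14,16),[13,15); WM=9
i=11 t=15 v=2: → [15,17),[14,16); WM=12; [8,10) fires=8 [9,11) fires=5
i=12 t=10 v=8: → [10,12),[9,11); WM=12; [10,12) fires=8
i=13 t=10 v=6: → [10,12),[9,11); WM=12
i=14 t=16 v=7: → [16,18),[15,17); WM=12
i=15 t=17 v=5: → [17,19),[16,18); WM=14; [11,13) fires=5 [12,14) fires=5
i=16 t=17 v=8: → [17,19),[16,18); WM=14
i=17 t=20 v=4: → [20,22),[19,21); WM=14
i=18 t=22 v=2: → [22,24),[21,23); WM=14
i=19 t=16 v=8: → [16,18),[15,17); WM=19; [13,15) fires=3 [14,16) fires=3 [15,17) fires=8 [16,18) fires=8 [17,19) fires=8
i=20 t=23 v=9: → [23,25),[22,24); WM=19
i=21 t=24 v=1: → [24,26),[23,25); WM=19
i=22 t=14 v=6: DROP (t<19-3); WM=19

[0,2)=1 [1,3)=5 [2,4)=5 [4,6)=9 [5,7)=9 [7,9)=8 [8,10)=8 [9,11)=8 [10,12)=8 [11,13)=5 [12,14)=5 [13,15)=3 [14,16)=3 [15,17)=8 [16,18)=8 [17,19)=8 [19,21)=4 [20,22)=4 [21,23)=2 [22,24)=9 [23,25)=9 [24,26)=1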